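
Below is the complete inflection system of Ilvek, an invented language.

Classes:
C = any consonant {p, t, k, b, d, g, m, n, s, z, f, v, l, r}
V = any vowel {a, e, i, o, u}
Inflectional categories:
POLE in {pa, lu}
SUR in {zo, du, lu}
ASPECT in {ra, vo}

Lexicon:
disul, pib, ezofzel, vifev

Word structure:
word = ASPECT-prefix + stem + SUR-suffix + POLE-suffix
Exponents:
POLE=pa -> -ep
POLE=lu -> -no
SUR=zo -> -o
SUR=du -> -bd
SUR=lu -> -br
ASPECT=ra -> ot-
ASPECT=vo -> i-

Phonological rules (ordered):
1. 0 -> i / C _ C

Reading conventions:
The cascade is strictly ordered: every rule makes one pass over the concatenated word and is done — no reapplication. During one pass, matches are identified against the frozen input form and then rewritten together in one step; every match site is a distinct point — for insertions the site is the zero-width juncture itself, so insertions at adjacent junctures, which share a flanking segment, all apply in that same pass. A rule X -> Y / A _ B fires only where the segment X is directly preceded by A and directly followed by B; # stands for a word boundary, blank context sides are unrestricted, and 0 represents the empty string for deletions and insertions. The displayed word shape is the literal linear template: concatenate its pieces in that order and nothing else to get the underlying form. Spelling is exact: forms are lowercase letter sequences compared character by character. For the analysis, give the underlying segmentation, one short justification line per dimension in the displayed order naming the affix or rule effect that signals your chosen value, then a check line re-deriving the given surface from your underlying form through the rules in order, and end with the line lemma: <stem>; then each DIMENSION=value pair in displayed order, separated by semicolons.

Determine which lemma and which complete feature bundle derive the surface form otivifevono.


underlying: ot-vifev-o-no
POLE=lu - signalled by the affix -no
SUR=zo - signalled by the affix -o
ASPECT=ra - signalled by the affix ot-
check: otvifevono -> otivifevono
lemma: vifev; POLE=lu; SUR=zo; ASPECT=ra


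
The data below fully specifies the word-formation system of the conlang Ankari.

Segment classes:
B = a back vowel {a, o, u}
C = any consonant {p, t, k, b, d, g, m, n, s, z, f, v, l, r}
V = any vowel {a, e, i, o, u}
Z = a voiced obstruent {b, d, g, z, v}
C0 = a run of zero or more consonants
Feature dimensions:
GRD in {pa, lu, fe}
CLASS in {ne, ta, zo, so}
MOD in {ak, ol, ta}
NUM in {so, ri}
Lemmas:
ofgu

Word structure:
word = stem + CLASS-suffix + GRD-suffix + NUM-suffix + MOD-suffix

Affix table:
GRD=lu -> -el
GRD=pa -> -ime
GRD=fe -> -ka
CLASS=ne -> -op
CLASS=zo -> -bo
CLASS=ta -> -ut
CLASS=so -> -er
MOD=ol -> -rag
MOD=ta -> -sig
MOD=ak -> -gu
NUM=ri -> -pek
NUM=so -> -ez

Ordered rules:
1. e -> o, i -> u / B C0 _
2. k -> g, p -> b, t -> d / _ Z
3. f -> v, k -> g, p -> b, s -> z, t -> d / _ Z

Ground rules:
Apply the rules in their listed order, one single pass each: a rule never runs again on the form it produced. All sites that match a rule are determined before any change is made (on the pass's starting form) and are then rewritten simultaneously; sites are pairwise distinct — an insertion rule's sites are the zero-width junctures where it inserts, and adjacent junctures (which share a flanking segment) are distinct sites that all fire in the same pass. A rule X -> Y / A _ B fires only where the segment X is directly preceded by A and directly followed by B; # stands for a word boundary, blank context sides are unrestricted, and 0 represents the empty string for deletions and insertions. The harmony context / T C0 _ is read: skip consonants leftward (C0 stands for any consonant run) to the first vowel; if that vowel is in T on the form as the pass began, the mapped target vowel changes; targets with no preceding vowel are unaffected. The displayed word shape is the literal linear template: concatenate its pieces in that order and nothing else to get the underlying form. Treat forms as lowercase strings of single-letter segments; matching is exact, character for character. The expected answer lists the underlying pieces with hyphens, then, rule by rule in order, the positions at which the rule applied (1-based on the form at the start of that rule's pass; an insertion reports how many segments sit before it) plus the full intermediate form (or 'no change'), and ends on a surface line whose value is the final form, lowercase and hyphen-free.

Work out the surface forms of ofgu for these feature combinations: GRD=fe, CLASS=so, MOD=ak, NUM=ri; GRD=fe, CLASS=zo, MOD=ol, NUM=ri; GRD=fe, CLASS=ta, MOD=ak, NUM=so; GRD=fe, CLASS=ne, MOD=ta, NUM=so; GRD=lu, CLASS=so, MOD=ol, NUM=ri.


cell GRD=fe, CLASS=so, MOD=ak, NUM=ri:
underlying: ofgu-er-ka-pek-gu
1. e -> o, i -> u / B C0 _: fires at position(s) 5, 10: ofguorkapokgu
2. k -> g, p -> b, t -> d / _ Z: fires at position(s) 11: ofguorkapoggu
3. f -> v, k -> g, p -> b, s -> z, t -> d / _ Z: fires at position(s) 2: ovguorkapoggu
surface: ovguorkapoggu

cell GRD=fe, CLASS=zo, MOD=ol, NUM=ri:
underlying: ofgu-bo-ka-pek-rag
1. e -> o, i -> u / B C0 _: fires at position(s) 10: ofgubokapokrag
2. k -> g, p -> b, t -> d / _ Z: no change
3. f -> v, k -> g, p -> b, s -> z, t -> d / _ Z: fires at position(s) 2: ovgubokapokrag
surface: ovgubokapokrag

cell GRD=fe, CLASS=ta, MOD=ak, NUM=so:
underlying: ofgu-ut-ka-ez-gu
1. e -> o, i -> u / B C0 _: fires at position(s) 9: ofguutkaozgu
2. k -> g, p -> b, t -> d / _ Z: no change
3. f -> v, k -> g, p -> b, s -> z, t -> d / _ Z: fires at position(s) 2: ovguutkaozgu
surface: ovguutkaozgu

cell GRD=fe, CLASS=ne, MOD=ta, NUM=so:
underlying: ofgu-op-ka-ez-sig
1. e -> o, i -> u / B C0 _: fires at position(s) 9: ofguopkaozsig
2. k -> g, p -> b, t -> d / _ Z: no change
3. f -> v, k -> g, p -> b, s -> z, t -> d / _ Z: fires at position(s) 2: ovguopkaozsig
surface: ovguopkaozsig

cell GRD=lu, CLASS=so, MOD=ol, NUM=ri:
underlying: ofgu-er-el-pek-rag
1. e -> o, i -> u / B C0 _: fires at position(s) 5: ofguorelpekrag
2. k -> g, p -> b, t -> d / _ Z: no change
3. f -> v, k -> g, p -> b, s -> z, t -> d / _ Z: fires at position(s) 2: ovguorelpekrag
surface: ovguorelpekrag


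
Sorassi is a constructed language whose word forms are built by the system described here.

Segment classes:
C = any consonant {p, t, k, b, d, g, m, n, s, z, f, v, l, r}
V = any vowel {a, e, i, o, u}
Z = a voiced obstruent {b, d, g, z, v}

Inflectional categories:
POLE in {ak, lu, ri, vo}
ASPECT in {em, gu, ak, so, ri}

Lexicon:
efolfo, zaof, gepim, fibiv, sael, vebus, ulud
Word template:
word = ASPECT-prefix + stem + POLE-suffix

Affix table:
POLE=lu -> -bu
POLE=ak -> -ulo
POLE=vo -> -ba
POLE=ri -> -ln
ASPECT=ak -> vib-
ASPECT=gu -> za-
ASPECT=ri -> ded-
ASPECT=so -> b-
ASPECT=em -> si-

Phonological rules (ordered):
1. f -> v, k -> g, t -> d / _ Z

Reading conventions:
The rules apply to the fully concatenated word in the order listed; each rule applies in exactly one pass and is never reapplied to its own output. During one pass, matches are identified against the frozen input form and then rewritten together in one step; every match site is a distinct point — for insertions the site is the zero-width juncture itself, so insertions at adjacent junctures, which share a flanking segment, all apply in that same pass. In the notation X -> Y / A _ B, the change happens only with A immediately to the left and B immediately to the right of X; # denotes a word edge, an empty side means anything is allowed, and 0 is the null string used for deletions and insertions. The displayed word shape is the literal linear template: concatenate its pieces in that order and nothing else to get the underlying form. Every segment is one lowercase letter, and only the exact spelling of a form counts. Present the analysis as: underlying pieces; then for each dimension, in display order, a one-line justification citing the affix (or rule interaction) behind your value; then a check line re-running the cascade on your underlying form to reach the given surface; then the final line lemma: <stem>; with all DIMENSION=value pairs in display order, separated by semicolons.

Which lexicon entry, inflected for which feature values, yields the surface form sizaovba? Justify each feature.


underlying: si-zaof-ba
POLE=vo - signalled by the affix -ba
ASPECT=em - signalled by the affix si-
check: sizaofba -> sizaovba
lemma: zaof; POLE=vo; ASPECT=em


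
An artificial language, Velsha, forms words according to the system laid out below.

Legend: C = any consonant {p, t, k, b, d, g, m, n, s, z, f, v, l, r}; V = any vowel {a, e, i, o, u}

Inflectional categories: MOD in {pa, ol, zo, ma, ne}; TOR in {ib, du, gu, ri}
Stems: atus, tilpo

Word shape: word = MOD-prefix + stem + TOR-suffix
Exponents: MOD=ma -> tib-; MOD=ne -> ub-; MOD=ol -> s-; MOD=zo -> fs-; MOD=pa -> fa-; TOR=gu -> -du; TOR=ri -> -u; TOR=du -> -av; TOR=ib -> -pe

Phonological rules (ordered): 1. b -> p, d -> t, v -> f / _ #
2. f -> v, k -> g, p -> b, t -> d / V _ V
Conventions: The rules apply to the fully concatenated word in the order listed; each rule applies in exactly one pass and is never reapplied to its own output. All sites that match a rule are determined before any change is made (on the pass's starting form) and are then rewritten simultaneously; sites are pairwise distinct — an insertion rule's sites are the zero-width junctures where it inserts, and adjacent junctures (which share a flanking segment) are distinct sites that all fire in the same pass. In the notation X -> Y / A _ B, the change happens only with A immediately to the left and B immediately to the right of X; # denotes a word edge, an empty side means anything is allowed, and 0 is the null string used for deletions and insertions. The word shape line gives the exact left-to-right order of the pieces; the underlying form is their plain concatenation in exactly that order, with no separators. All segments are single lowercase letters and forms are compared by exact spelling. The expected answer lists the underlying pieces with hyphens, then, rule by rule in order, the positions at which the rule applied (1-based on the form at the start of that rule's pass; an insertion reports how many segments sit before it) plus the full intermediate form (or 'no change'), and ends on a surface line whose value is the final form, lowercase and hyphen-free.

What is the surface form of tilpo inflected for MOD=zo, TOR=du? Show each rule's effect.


underlying: fs-tilpo-av
1. b -> p, d -> t, v -> f / _ #: fires at position(s) 9: fstilpoaf
2. f -> v, k -> g, p -> b, t -> d / V _ V: no change
surface: fstilpoaf


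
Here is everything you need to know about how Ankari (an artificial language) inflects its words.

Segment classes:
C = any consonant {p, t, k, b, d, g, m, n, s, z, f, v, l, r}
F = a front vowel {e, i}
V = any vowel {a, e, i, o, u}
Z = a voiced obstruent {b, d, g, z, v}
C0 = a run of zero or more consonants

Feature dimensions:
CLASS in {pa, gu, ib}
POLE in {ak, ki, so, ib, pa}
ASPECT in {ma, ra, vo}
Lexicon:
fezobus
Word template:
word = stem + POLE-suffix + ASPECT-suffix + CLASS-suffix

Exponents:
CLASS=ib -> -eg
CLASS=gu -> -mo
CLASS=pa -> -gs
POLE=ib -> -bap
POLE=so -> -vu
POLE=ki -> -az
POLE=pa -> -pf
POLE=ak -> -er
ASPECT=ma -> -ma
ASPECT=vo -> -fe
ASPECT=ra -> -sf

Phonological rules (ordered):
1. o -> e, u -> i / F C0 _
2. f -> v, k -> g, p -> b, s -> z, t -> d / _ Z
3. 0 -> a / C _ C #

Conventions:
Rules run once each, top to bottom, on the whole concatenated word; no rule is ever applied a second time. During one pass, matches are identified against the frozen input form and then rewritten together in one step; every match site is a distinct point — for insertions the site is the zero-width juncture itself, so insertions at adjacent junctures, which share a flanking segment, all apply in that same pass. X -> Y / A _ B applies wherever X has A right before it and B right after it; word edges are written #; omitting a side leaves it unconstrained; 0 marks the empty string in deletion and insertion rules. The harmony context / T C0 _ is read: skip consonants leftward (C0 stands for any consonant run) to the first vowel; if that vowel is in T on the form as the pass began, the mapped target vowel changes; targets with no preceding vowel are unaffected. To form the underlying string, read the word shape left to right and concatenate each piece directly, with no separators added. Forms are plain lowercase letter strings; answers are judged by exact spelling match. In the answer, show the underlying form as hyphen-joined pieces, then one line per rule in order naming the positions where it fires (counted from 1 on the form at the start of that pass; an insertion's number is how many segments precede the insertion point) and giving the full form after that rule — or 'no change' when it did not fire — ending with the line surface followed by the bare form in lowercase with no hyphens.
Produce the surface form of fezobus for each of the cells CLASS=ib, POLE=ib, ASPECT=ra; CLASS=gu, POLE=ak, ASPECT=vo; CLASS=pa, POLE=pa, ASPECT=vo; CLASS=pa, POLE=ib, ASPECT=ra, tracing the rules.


cell CLASS=ib, POLE=ib, ASPECT=ra:
underlying: fezobus-bap-sf-eg
1. o -> e, u -> i / F C0 _: fires at position(s) 4: fezebusbapsfeg
2. f -> v, k -> g, p -> b, s -> z, t -> d / _ Z: fires at position(s) 7: fezebuzbapsfeg
3. 0 -> a / C _ C #: no change
surface: fezebuzbapsfeg

cell CLASS=gu, POLE=ak, ASPECT=vo:
underlying: fezobus-er-fe-mo
1. o -> e, u -> i / F C0 _: fires at position(s) 4, 13: fezebuserfeme
2. f -> v, k -> g, p -> b, s -> z, t -> d / _ Z: no change
3. 0 -> a / C _ C #: no change
surface: fezebuserfeme

cell CLASS=pa, POLE=pa, ASPECT=vo:
underlying: fezobus-pf-fe-gs
1. o -> e, u -> i / F C0 _: fires at position(s) 4: fezebuspffegs
2. f -> v, k -> g, p -> b, s -> z, t -> d / _ Z: no change
3. 0 -> a / C _ C #: inserts after position(s) 12: fezebuspffegas
surface: fezebuspffegas

cell CLASS=pa, POLE=ib, ASPECT=ra:
underlying: fezobus-bap-sf-gs
1. o -> e, u -> i / F C0 _: fires at position(s) 4: fezebusbapsfgs
2. f -> v, k -> g, p -> b, s -> z, t -> d / _ Z: fires at position(s) 7, 12: fezebuzbapsvgs
3. 0 -> a / C _ C #: inserts after position(s) 13: fezebuzbapsvgas
surface: fezebuzbapsvgas


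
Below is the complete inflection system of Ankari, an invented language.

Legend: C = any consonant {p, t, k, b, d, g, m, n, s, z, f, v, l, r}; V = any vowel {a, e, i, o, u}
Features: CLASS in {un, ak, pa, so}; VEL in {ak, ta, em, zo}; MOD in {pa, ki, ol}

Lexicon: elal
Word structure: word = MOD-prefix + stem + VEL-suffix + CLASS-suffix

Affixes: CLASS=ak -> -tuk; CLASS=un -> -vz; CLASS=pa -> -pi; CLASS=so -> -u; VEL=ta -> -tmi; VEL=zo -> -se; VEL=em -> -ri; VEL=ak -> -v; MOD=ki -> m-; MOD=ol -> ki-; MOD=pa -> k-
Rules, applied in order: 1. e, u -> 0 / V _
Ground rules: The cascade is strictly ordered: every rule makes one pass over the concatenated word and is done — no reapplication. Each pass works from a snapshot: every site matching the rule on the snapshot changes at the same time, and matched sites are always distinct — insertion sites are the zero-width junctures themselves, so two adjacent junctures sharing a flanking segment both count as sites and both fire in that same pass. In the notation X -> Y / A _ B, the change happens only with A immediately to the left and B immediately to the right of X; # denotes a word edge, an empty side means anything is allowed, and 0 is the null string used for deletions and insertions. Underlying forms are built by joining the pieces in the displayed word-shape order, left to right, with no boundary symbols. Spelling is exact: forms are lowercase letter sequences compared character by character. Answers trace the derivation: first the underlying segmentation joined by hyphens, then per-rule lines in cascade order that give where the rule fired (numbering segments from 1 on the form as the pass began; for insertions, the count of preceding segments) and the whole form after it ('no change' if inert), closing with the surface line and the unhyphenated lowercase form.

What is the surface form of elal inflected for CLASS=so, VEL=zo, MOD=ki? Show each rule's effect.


underlying: m-elal-se-u
1. e, u -> 0 / V _: fires at position(s) 8: melalse
surface: melalse


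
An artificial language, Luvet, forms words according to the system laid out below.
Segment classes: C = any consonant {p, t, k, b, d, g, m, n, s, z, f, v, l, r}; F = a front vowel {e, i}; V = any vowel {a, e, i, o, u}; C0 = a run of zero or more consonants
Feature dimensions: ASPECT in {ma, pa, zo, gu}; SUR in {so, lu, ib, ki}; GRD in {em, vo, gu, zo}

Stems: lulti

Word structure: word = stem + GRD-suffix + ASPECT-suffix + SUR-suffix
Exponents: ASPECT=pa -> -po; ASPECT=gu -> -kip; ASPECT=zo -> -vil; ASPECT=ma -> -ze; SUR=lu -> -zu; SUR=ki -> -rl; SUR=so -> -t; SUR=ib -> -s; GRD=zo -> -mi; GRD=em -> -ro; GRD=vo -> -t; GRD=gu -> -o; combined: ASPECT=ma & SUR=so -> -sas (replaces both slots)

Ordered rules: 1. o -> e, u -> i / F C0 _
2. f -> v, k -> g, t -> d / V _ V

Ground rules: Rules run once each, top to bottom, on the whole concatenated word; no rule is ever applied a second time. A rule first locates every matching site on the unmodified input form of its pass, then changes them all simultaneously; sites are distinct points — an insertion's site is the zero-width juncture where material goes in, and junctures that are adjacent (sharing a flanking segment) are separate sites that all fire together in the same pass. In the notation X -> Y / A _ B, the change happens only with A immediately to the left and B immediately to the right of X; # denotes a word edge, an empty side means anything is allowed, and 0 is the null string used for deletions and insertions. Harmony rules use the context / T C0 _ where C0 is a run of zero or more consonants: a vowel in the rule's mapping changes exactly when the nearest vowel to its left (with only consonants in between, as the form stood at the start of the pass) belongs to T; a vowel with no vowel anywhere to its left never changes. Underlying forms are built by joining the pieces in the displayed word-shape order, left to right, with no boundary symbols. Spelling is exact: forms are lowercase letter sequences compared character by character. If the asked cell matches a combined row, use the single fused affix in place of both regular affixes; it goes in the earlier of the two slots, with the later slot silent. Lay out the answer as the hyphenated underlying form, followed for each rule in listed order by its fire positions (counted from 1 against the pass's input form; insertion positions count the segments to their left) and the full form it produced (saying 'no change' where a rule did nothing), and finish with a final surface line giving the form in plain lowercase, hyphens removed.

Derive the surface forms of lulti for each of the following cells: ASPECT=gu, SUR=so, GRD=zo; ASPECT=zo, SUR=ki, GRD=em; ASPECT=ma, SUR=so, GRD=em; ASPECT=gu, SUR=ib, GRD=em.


cell ASPECT=gu, SUR=so, GRD=zo:
underlying: lulti-mi-kip-t
1. o -> e, u -> i / F C0 _: no change
2. f -> v, k -> g, t -> d / V _ V: fires at position(s) 8: lultimigipt
surface: lultimigipt

cell ASPECT=zo, SUR=ki, GRD=em:
underlying: lulti-ro-vil-rl
1. o -> e, u -> i / F C0 _: fires at position(s) 7: lultirevilrl
2. f -> v, k -> g, t -> d / V _ V: no change
surface: lultirevilrl

cell ASPECT=ma, SUR=so, GRD=em:
underlying: lulti-ro-sas
1. o -> e, u -> i / F C0 _: fires at position(s) 7: lultiresas
2. f -> v, k -> g, t -> d / V _ V: no change
surface: lultiresas

cell ASPECT=gu, SUR=ib, GRD=em:
underlying: lulti-ro-kip-s
1. o -> e, u -> i / F C0 _: fires at position(s) 7: lultirekips
2. f -> v, k -> g, t -> d / V _ V: fires at position(s) 8: lultiregips
surface: lultiregips


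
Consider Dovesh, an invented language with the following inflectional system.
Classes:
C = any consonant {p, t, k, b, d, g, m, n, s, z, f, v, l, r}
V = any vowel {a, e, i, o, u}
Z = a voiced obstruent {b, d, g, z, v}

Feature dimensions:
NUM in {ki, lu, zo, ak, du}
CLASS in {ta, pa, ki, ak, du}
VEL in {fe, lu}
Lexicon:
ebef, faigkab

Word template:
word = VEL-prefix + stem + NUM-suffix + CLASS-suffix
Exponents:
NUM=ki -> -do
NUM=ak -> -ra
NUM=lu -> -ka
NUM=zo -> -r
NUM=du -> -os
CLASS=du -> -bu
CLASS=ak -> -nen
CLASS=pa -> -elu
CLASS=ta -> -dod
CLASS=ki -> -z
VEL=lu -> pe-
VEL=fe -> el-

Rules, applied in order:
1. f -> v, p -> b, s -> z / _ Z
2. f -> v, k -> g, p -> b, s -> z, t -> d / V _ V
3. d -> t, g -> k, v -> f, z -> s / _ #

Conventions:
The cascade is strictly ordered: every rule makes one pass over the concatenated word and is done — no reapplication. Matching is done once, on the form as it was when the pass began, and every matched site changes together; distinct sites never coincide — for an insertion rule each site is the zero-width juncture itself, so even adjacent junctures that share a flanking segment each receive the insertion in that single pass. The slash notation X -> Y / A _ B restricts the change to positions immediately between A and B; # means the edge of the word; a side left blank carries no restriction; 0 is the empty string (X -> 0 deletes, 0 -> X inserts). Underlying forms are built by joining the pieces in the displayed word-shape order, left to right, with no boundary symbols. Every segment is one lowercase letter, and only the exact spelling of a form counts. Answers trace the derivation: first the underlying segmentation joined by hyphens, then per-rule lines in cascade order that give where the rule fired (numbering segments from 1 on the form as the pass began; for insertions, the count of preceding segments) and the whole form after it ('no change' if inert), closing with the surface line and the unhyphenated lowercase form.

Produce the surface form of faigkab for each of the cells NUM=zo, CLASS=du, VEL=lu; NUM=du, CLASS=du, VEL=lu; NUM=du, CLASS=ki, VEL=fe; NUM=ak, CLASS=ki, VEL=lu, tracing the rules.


cell NUM=zo, CLASS=du, VEL=lu:
underlying: pe-faigkab-r-bu
1. f -> v, p -> b, s -> z / _ Z: no change
2. f -> v, k -> g, p -> b, s -> z, t -> d / V _ V: fires at position(s) 3: pevaigkabrbu
3. d -> t, g -> k, v -> f, z -> s / _ #: no change
surface: pevaigkabrbu

cell NUM=du, CLASS=du, VEL=lu:
underlying: pe-faigkab-os-bu
1. f -> v, p -> b, s -> z / _ Z: fires at position(s) 11: pefaigkabozbu
2. f -> v, k -> g, p -> b, s -> z, t -> d / V _ V: fires at position(s) 3: pevaigkabozbu
3. d -> t, g -> k, v -> f, z -> s / _ #: no change
surface: pevaigkabozbu

cell NUM=du, CLASS=ki, VEL=fe:
underlying: el-faigkab-os-z
1. f -> v, p -> b, s -> z / _ Z: fires at position(s) 11: elfaigkabozz
2. f -> v, k -> g, p -> b, s -> z, t -> d / V _ V: no change
3. d -> t, g -> k, v -> f, z -> s / _ #: fires at position(s) 12: elfaigkabozs
surface: elfaigkabozs

cell NUM=ak, CLASS=ki, VEL=lu:
underlying: pe-faigkab-ra-z
1. f -> v, p -> b, s -> z / _ Z: no change
2. f -> v, k -> g, p -> b, s -> z, t -> d / V _ V: fires at position(s) 3: pevaigkabraz
3. d -> t, g -> k, v -> f, z -> s / _ #: fires at position(s) 12: pevaigkabras
surface: pevaigkabras


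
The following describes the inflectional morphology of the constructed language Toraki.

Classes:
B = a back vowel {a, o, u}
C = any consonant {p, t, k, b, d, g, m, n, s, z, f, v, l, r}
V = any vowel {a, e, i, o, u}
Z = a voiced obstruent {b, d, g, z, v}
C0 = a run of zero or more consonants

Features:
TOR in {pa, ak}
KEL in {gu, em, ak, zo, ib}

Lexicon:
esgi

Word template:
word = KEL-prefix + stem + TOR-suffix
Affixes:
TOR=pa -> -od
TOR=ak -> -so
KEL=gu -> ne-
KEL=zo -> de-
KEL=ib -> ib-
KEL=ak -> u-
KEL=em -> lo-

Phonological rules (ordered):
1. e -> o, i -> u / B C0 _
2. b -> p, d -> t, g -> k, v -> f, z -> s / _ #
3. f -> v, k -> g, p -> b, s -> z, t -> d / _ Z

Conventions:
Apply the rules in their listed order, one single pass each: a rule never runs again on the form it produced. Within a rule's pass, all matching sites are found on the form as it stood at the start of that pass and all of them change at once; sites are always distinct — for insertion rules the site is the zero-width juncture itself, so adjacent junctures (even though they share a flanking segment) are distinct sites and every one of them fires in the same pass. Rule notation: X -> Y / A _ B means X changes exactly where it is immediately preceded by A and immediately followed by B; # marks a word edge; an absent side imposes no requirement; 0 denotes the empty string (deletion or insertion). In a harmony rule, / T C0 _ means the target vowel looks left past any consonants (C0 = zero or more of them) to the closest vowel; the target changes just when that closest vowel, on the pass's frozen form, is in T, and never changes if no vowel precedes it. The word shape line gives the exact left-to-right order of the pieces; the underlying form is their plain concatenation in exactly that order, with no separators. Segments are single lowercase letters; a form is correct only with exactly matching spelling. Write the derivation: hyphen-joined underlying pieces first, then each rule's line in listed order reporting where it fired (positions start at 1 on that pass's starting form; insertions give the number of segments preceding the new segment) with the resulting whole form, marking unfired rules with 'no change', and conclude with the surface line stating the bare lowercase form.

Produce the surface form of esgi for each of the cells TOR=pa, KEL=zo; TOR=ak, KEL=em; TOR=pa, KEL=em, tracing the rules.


cell TOR=pa, KEL=zo:
underlying: de-esgi-od
1. e -> o, i -> u / B C0 _: no change
2. b -> p, d -> t, g -> k, v -> f, z -> s / _ #: fires at position(s) 8: deesgiot
3. f -> v, k -> g, p -> b, s -> z, t -> d / _ Z: fires at position(s) 4: deezgiot
surface: deezgiot

cell TOR=ak, KEL=em:
underlying: lo-esgi-so
1. e -> o, i -> u / B C0 _: fires at position(s) 3: loosgiso
2. b -> p, d -> t, g -> k, v -> f, z -> s / _ #: no change
3. f -> v, k -> g, p -> b, s -> z, t -> d / _ Z: fires at position(s) 4: loozgiso
surface: loozgiso

cell TOR=pa, KEL=em:
underlying: lo-esgi-od
1. e -> o, i -> u / B C0 _: fires at position(s) 3: loosgiod
2. b -> p, d -> t, g -> k, v -> f, z -> s / _ #: fires at position(s) 8: loosgiot
3. f -> v, k -> g, p -> b, s -> z, t -> d / _ Z: fires at position(s) 4: loozgiot
surface: loozgiot


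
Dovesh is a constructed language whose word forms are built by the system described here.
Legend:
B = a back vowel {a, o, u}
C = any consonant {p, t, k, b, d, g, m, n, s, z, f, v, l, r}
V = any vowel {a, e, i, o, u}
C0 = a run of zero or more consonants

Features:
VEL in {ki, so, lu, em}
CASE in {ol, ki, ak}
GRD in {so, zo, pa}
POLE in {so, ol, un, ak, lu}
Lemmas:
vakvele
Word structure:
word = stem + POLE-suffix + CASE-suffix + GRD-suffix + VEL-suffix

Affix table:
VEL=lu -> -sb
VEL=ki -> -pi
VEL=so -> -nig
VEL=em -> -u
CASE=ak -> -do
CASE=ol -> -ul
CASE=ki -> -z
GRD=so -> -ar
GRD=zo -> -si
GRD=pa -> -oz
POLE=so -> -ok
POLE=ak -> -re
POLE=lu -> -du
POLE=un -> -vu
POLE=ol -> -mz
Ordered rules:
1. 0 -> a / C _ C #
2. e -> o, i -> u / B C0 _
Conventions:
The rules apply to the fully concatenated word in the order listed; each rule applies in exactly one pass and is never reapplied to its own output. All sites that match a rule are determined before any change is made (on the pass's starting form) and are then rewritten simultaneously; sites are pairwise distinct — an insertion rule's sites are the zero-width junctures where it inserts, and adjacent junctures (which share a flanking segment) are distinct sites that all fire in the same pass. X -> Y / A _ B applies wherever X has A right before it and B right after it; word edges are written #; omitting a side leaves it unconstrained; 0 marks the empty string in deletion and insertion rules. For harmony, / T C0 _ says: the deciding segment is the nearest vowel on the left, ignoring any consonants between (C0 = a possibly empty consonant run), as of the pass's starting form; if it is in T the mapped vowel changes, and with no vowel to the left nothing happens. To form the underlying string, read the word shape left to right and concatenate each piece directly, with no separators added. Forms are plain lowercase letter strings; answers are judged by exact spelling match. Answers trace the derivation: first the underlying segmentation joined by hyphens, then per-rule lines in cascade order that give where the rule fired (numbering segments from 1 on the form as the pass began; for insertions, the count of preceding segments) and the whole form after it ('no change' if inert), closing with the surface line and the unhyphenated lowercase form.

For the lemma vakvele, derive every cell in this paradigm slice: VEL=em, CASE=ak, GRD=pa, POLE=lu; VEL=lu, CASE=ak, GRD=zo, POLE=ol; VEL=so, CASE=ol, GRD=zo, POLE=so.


cell VEL=em, CASE=ak, GRD=pa, POLE=lu:
underlying: vakvele-du-do-oz-u
1. 0 -> a / C _ C #: no change
2. e -> o, i -> u / B C0 _: fires at position(s) 5: vakvoledudoozu
surface: vakvoledudoozu

cell VEL=lu, CASE=ak, GRD=zo, POLE=ol:
underlying: vakvele-mz-do-si-sb
1. 0 -> a / C _ C #: inserts after position(s) 14: vakvelemzdosisab
2. e -> o, i -> u / B C0 _: fires at position(s) 5, 13: vakvolemzdosusab
surface: vakvolemzdosusab

cell VEL=so, CASE=ol, GRD=zo, POLE=so:
underlying: vakvele-ok-ul-si-nig
1. 0 -> a / C _ C #: no change
2. e -> o, i -> u / B C0 _: fires at position(s) 5, 13: vakvoleokulsunig
surface: vakvoleokulsunig


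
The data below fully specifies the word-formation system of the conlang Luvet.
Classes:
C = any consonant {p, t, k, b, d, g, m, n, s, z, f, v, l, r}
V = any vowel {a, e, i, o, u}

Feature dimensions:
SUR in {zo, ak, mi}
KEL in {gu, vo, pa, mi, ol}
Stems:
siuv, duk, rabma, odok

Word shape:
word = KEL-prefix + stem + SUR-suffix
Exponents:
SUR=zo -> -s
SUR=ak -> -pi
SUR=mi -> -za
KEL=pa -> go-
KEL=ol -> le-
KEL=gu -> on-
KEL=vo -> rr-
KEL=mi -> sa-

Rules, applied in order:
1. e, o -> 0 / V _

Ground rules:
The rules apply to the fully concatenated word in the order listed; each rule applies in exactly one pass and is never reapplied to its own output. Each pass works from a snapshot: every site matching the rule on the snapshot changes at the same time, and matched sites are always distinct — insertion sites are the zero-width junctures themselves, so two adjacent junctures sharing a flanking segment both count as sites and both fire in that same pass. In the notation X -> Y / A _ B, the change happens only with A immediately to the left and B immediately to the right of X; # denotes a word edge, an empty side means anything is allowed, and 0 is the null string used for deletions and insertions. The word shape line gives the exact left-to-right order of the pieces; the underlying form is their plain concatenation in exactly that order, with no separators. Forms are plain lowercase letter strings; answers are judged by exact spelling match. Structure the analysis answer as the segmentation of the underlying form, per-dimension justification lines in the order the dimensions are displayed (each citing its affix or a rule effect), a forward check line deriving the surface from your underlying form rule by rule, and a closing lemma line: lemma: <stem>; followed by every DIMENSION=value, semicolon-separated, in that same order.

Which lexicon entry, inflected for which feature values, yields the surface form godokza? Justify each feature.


underlying: go-odok-za
SUR=mi - signalled by the affix -za
KEL=pa - signalled by the affix go-
check: goodokza -> godokza
lemma: odok; SUR=mi; KEL=pa


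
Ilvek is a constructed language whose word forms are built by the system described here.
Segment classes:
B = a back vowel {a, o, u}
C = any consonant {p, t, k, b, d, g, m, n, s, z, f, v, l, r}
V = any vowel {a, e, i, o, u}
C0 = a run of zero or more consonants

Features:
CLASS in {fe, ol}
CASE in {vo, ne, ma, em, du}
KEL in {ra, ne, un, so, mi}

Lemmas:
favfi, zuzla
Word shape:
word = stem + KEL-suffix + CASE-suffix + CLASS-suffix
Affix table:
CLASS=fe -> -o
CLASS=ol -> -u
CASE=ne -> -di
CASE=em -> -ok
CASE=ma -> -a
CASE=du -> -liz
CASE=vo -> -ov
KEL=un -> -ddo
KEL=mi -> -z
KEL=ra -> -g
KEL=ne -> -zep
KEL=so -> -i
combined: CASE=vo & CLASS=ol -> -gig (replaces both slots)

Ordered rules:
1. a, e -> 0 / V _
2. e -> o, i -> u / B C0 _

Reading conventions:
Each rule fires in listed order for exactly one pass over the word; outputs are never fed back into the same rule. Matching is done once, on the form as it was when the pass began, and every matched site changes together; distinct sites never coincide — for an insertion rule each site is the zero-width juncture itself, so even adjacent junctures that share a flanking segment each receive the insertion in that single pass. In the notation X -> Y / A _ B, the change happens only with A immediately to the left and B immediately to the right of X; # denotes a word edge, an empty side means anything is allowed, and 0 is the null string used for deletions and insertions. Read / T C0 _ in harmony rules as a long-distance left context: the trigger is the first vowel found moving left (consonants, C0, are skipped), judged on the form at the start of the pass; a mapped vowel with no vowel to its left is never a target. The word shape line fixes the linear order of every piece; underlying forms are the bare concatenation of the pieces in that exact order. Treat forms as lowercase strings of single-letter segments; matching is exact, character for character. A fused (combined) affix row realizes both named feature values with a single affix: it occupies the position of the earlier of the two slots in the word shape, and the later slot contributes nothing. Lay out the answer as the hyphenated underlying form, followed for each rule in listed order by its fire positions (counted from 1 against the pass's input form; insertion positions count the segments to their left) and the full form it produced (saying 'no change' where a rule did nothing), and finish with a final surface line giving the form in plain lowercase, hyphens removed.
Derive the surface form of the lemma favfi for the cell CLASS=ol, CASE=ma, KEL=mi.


underlying: favfi-z-a-u
1. a, e -> 0 / V _: no change
2. e -> o, i -> u / B C0 _: fires at position(s) 5: favfuzau
surface: favfuzau


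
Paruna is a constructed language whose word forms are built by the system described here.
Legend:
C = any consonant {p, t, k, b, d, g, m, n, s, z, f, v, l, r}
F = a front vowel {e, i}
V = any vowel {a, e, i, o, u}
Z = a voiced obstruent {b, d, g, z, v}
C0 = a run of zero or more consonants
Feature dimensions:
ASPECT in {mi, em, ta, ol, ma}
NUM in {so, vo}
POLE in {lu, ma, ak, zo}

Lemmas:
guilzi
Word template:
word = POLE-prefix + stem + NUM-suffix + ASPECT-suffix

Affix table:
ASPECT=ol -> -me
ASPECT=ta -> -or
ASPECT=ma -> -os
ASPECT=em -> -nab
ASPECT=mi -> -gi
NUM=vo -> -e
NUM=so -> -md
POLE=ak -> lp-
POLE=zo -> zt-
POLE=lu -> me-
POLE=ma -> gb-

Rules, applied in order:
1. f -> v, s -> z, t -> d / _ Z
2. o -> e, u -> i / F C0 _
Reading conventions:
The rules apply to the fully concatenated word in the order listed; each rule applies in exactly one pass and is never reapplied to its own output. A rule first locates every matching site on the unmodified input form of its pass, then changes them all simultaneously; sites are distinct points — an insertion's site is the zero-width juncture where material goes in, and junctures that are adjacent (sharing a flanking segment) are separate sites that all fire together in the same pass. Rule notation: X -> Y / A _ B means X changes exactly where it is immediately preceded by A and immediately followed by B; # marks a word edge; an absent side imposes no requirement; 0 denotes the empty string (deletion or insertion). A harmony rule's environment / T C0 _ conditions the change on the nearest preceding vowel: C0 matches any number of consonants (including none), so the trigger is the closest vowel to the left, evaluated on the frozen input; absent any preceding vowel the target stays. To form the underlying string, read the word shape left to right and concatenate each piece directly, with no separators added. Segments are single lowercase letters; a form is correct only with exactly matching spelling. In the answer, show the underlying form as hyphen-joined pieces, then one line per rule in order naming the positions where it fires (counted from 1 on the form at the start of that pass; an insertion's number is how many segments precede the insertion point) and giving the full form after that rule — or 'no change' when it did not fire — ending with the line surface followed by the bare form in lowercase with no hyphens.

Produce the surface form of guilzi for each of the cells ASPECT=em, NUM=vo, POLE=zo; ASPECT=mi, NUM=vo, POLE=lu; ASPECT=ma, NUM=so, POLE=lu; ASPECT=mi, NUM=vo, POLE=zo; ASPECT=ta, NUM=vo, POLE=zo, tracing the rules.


cell ASPECT=em, NUM=vo, POLE=zo:
underlying: zt-guilzi-e-nab
1. f -> v, s -> z, t -> d / _ Z: fires at position(s) 2: zdguilzienab
2. o -> e, u -> i / F C0 _: no change
surface: zdguilzienab

cell ASPECT=mi, NUM=vo, POLE=lu:
underlying: me-guilzi-e-gi
1. f -> v, s -> z, t -> d / _ Z: no change
2. o -> e, u -> i / F C0 _: fires at position(s) 4: megiilziegi
surface: megiilziegi

cell ASPECT=ma, NUM=so, POLE=lu:
underlying: me-guilzi-md-os
1. f -> v, s -> z, t -> d / _ Z: no change
2. o -> e, u -> i / F C0 _: fires at position(s) 4, 11: megiilzimdes
surface: megiilzimdes

cell ASPECT=mi, NUM=vo, POLE=zo:
underlying: zt-guilzi-e-gi
1. f -> v, s -> z, t -> d / _ Z: fires at position(s) 2: zdguilziegi
2. o -> e, u -> i / F C0 _: no change
surface: zdguilziegi

cell ASPECT=ta, NUM=vo, POLE=zo:
underlying: zt-guilzi-e-or
1. f -> v, s -> z, t -> d / _ Z: fires at position(s) 2: zdguilzieor
2. o -> e, u -> i / F C0 _: fires at position(s) 10: zdguilzieer
surface: zdguilzieer


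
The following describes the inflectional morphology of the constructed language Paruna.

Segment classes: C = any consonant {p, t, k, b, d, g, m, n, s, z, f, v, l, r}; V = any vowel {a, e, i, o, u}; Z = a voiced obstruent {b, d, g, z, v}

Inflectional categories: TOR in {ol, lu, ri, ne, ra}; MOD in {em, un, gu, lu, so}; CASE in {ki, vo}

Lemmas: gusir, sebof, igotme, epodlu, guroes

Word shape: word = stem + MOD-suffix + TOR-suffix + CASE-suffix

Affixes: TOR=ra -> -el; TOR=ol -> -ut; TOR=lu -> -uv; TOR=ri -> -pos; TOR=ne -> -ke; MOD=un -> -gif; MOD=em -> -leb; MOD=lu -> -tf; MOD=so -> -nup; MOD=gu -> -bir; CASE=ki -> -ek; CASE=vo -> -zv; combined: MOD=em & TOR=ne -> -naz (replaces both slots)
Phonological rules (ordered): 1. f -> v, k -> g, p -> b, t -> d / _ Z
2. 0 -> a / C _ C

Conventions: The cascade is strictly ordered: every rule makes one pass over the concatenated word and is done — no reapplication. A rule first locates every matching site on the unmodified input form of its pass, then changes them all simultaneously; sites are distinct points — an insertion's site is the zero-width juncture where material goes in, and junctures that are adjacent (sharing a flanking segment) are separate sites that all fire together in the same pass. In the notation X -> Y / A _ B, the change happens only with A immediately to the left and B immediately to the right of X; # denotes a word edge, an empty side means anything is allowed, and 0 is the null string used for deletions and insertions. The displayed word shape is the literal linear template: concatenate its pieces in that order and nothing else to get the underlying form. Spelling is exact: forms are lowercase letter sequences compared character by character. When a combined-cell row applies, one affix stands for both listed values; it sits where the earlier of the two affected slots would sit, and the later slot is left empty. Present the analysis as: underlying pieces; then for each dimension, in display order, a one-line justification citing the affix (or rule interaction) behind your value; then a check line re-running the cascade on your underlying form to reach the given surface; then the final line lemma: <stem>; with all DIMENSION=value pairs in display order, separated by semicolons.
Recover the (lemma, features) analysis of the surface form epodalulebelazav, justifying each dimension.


underlying: epodlu-leb-el-zv
TOR=ra - signalled by the affix -el
MOD=em - signalled by the affix -leb
CASE=vo - signalled by the affix -zv
check: epodlulebelzv -> epodlulebelzv -> epodalulebelazav
lemma: epodlu; TOR=ra; MOD=em; CASE=vo
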